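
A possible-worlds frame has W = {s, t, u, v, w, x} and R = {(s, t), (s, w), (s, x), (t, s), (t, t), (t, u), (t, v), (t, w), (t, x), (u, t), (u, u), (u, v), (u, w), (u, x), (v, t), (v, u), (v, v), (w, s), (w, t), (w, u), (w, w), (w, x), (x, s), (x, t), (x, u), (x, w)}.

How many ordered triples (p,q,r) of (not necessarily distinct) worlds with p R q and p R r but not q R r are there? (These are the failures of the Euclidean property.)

Enumerating: (s,x,x), (t,s,s), (t,s,u), (t,s,v), (t,u,s), (t,v,s), (t,v,w), (t,v,x), (t,w,v), (t,x,v), (t,x,x), (u,v,w), … and 11 more.
Total: 23.

23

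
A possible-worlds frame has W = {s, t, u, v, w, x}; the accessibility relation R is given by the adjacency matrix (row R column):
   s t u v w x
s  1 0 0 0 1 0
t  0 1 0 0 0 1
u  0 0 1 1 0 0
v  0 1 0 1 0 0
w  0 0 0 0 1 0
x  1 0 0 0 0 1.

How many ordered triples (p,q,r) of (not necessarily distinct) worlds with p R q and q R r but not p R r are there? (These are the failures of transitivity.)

Enumerating: (t,x,s), (u,v,t), (v,t,x), (x,s,w).

4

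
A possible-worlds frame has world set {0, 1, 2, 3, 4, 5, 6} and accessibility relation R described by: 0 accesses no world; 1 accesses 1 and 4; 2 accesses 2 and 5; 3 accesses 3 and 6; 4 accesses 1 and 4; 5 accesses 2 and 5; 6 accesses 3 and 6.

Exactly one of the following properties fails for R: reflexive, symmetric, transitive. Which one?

reflexive

Reflexive: no — 0 is not related to itself.
Symmetric: yes — every pair in R has its reverse in R.
Transitive: yes — every two-step R-path is closed by a direct edge.
Only reflexive fails.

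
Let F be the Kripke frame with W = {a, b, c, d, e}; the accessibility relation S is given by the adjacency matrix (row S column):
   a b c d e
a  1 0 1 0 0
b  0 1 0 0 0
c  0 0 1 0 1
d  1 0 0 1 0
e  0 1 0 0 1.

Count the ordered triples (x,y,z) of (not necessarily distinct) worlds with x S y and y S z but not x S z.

3

Enumerating: (a,c,e), (c,e,b), (d,a,c).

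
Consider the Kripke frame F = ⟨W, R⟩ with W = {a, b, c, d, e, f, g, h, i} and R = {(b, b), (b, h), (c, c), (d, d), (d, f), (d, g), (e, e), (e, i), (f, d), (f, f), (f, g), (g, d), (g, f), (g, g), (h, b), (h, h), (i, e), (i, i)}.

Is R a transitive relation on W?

Transitive: yes — every two-step R-path is closed by a direct edge.

Yes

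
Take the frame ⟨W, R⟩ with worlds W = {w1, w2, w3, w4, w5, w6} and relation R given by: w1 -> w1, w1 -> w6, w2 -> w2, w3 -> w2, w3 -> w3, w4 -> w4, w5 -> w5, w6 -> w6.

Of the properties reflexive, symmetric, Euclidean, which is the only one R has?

Reflexive: yes — every world is R-related to itself.
Symmetric: no — w1 R w6 but not w6 R w1.
Euclidean: no — w1 R w6 and w1 R w1, but not w6 R w1.
Only reflexive holds.

reflexive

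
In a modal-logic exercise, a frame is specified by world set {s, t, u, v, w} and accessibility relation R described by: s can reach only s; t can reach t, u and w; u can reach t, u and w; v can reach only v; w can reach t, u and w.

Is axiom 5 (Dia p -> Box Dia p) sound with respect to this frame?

By correspondence theory, 5 is valid on a frame iff R is Euclidean.
Euclidean: yes — any two successors of a common world are R-related.

Yes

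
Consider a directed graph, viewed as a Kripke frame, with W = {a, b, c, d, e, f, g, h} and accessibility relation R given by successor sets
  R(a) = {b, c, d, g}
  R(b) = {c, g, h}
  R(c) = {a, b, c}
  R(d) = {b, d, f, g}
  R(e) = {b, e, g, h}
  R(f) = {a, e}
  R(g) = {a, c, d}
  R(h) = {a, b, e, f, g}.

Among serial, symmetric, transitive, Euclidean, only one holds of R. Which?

serial

Serial: yes — every world has a successor (e.g. a R b).
Symmetric: no — a R b but not b R a.
Transitive: no — a R b and b R h, but not a R h.
Euclidean: no — a R b and a R d, but not b R d.
Only serial holds.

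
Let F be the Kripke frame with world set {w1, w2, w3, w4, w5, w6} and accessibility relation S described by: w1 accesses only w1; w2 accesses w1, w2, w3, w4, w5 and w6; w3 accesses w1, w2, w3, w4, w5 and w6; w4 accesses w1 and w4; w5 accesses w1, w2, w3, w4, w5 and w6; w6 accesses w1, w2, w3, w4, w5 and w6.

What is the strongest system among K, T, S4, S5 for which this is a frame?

S4

Reflexive (axiom T): yes — every world is S-related to itself.
Transitive (axiom 4): yes — every two-step S-path is closed by a direct edge.
Euclidean (axiom 5): no — w2 S w1 and w2 S w3, but not w1 S w3.
So F validates K, T, S4; S5 would additionally require S to be Euclidean. The strongest is S4.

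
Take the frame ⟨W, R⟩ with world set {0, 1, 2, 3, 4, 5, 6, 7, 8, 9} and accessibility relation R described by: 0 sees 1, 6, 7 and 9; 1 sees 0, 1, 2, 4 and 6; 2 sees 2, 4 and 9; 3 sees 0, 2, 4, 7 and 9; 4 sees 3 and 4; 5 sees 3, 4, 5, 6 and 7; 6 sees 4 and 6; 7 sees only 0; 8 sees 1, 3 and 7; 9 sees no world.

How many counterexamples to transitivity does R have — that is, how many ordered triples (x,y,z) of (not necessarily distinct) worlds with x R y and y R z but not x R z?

Enumerating: (0,1,0), (0,1,2), (0,1,4), (0,6,4), (0,7,0), (1,0,7), (1,0,9), (1,2,9), (1,4,3), (2,4,3), (3,0,1), (3,0,6), … and 23 more.
Total: 35.

35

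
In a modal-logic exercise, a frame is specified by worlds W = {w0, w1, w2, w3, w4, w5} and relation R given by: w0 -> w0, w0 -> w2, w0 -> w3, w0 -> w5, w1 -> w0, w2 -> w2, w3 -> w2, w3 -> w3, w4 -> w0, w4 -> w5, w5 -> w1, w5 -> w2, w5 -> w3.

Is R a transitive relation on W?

Transitive: no — w0 R w5 and w5 R w1, but not w0 R w1.

No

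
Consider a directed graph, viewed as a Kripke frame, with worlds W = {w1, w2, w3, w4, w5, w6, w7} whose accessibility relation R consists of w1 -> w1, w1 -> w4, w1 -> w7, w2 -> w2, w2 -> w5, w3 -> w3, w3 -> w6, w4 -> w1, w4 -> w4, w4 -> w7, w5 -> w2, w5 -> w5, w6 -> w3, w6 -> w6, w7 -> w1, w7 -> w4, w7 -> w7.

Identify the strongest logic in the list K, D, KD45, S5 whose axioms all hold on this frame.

S5

Serial (axiom D): yes — every world has a successor (e.g. w1 R w1).
Euclidean (axiom 5): yes — any two successors of a common world are R-related.
Transitive (axiom 4): yes — every two-step R-path is closed by a direct edge.
Reflexive (axiom T): yes — every world is R-related to itself.
So F validates K, D, KD45, S5. The strongest is S5.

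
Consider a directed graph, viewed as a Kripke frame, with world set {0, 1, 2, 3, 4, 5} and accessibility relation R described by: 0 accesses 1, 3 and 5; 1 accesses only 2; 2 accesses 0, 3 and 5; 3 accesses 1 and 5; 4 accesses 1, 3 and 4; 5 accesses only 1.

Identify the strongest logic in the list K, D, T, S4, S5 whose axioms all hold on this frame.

D

Serial (axiom D): yes — every world has a successor (e.g. 0 R 1).
Reflexive (axiom T): no — 0 is not related to itself.
Transitive (axiom 4): no — 0 R 1 and 1 R 2, but not 0 R 2.
Euclidean (axiom 5): no — 0 R 1 and 0 R 3, but not 1 R 3.
So F validates K, D; T would additionally require R to be reflexive. The strongest is D.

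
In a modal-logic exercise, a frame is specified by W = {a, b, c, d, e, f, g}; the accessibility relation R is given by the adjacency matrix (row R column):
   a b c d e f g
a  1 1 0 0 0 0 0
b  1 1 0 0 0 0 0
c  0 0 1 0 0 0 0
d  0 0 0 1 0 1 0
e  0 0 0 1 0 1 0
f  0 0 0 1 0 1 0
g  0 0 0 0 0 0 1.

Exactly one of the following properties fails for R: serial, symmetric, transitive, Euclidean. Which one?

symmetric

Serial: yes — every world has a successor (e.g. a R a).
Symmetric: no — e R d but not d R e.
Transitive: yes — every two-step R-path is closed by a direct edge.
Euclidean: yes — any two successors of a common world are R-related.
Only symmetric fails.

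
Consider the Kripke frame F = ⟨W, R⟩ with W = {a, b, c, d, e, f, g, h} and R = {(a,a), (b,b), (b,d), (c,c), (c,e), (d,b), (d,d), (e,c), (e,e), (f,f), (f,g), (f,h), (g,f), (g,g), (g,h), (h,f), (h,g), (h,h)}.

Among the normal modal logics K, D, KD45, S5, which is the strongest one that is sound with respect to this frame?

S5

Serial (axiom D): yes — every world has a successor (e.g. a R a).
Euclidean (axiom 5): yes — any two successors of a common world are R-related.
Transitive (axiom 4): yes — every two-step R-path is closed by a direct edge.
Reflexive (axiom T): yes — every world is R-related to itself.
So F validates K, D, KD45, S5. The strongest is S5.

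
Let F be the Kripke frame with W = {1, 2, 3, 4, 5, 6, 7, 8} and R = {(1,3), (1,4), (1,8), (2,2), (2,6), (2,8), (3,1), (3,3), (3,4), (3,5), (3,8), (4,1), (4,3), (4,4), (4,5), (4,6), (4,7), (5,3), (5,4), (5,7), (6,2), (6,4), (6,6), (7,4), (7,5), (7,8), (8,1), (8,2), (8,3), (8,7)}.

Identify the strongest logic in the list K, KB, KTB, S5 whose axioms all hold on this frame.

Symmetric (axiom B): yes — every pair in R has its reverse in R.
Reflexive (axiom T): no — 1 is not related to itself.
Euclidean (axiom 5): no — 1 R 4 and 1 R 8, but not 4 R 8.
So F validates K, KB; KTB would additionally require R to be reflexive. The strongest is KB.

KB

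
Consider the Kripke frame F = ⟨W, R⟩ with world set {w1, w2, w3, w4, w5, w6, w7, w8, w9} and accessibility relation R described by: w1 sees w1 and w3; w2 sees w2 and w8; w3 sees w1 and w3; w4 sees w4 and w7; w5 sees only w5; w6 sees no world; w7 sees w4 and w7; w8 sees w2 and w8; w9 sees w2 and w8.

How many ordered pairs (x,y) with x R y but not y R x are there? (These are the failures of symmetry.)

2

Enumerating: (w9,w2), (w9,w8).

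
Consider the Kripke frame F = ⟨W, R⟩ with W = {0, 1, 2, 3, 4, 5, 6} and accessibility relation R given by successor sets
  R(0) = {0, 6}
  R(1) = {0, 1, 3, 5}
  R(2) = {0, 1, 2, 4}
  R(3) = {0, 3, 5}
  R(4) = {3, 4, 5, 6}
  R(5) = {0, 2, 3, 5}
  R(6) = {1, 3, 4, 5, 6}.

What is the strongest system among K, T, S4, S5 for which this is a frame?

Reflexive (axiom T): yes — every world is R-related to itself.
Transitive (axiom 4): no — 0 R 6 and 6 R 1, but not 0 R 1.
Euclidean (axiom 5): no — 1 R 0 and 1 R 3, but not 0 R 3.
So F validates K, T; S4 would additionally require R to be transitive. The strongest is T.

T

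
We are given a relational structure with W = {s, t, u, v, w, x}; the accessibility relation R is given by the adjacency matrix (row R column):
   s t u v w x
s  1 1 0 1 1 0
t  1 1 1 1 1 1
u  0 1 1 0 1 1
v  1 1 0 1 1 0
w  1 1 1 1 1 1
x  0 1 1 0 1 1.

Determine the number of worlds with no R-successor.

0

R is serial; there are no such worlds.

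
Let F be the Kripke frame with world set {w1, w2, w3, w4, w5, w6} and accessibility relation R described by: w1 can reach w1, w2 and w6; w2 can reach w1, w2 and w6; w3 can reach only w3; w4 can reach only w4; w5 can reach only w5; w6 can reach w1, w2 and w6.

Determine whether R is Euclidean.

Euclidean: yes — any two successors of a common world are R-related.

Yes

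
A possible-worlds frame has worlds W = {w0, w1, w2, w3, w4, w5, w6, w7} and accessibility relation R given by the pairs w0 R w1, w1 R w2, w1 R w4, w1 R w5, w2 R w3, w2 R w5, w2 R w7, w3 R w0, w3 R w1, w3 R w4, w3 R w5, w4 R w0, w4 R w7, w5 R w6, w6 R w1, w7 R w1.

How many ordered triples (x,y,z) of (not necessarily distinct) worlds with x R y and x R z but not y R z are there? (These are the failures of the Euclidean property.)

Enumerating: (w0,w1,w1), (w1,w2,w2), (w1,w2,w4), (w1,w4,w2), (w1,w4,w4), (w1,w4,w5), (w1,w5,w2), (w1,w5,w4), (w1,w5,w5), (w2,w3,w3), (w2,w3,w7), (w2,w5,w3), … and 24 more.
Total: 36.

36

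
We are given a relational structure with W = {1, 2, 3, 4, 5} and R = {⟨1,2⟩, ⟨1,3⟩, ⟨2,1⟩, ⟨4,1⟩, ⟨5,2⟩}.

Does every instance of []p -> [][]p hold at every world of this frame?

No

The schema 4 characterises exactly the transitive frames.
Transitive: no — 2 R 1 and 1 R 3, but not 2 R 3.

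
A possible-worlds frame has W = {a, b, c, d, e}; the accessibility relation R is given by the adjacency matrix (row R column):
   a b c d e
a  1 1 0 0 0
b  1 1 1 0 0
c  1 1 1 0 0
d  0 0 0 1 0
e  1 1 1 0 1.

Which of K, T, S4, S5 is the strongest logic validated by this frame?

Reflexive (axiom T): yes — every world is R-related to itself.
Transitive (axiom 4): no — a R b and b R c, but not a R c.
Euclidean (axiom 5): no — b R a and b R c, but not a R c.
So F validates K, T; S4 would additionally require R to be transitive. The strongest is T.

T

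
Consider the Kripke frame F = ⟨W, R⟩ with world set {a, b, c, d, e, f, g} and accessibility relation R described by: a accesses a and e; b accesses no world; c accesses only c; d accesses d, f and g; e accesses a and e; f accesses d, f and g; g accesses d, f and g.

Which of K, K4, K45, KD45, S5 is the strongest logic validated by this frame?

K45

Transitive (axiom 4): yes — every two-step R-path is closed by a direct edge.
Euclidean (axiom 5): yes — any two successors of a common world are R-related.
Serial (axiom D): no — b has no R-successor.
Reflexive (axiom T): no — b is not related to itself.
So F validates K, K4, K45; KD45 would additionally require R to be serial. The strongest is K45.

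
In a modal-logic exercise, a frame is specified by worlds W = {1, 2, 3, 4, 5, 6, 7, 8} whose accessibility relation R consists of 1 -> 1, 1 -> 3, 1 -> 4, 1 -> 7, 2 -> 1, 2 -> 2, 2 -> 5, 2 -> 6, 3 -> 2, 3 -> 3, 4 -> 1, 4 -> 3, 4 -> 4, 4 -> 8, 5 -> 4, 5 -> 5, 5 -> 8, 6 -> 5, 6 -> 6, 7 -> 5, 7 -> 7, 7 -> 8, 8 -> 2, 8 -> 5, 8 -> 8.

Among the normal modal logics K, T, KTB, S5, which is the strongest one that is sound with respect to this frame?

Reflexive (axiom T): yes — every world is R-related to itself.
Symmetric (axiom B): no — 1 R 3 but not 3 R 1.
Euclidean (axiom 5): no — 1 R 3 and 1 R 4, but not 3 R 4.
So F validates K, T; KTB would additionally require R to be symmetric. The strongest is T.

T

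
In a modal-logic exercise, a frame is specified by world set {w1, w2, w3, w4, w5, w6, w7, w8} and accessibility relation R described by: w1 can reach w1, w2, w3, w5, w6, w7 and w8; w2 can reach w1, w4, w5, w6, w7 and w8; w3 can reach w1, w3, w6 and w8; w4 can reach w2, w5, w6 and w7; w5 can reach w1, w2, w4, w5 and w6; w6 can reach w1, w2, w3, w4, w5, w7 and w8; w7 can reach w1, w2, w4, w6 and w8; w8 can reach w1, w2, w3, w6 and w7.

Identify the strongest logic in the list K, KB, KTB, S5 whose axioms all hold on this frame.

KB

Symmetric (axiom B): yes — every pair in R has its reverse in R.
Reflexive (axiom T): no — w2 is not related to itself.
Euclidean (axiom 5): no — w1 R w2 and w1 R w3, but not w2 R w3.
So F validates K, KB; KTB would additionally require R to be reflexive. The strongest is KB.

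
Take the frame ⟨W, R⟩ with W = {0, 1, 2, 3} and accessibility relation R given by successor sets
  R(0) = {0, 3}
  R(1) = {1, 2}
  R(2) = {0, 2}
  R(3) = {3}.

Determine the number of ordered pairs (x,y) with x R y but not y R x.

3

Enumerating: (0,3), (1,2), (2,0).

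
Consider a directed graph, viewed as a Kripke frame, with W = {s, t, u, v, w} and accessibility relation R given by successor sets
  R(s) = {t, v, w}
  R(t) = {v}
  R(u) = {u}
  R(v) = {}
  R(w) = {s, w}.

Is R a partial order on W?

No

Reflexive: no — s is not related to itself.
Transitive: no — w R s and s R t, but not w R t.
Antisymmetric: no — s R w and w R s with s ≠ w.
So R is not a partial order.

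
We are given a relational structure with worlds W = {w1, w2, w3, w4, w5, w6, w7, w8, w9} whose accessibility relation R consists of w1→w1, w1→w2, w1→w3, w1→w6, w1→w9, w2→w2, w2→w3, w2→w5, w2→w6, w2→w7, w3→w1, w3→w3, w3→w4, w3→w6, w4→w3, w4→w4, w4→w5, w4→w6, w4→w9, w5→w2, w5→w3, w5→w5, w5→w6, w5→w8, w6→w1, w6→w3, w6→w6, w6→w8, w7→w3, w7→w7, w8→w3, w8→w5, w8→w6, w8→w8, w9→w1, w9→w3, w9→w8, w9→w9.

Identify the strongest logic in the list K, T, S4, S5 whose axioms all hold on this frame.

T

Reflexive (axiom T): yes — every world is R-related to itself.
Transitive (axiom 4): no — w1 R w2 and w2 R w5, but not w1 R w5.
Euclidean (axiom 5): no — w1 R w2 and w1 R w9, but not w2 R w9.
So F validates K, T; S4 would additionally require R to be transitive. The strongest is T.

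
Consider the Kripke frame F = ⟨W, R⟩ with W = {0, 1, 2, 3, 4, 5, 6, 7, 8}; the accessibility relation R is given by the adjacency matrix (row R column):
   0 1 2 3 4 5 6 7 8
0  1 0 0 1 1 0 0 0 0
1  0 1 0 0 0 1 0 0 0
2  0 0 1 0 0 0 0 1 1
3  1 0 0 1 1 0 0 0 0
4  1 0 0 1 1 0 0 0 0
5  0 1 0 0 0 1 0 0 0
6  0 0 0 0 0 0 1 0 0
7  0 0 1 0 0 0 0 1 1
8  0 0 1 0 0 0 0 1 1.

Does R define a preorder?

Reflexive: yes — every world is R-related to itself.
Transitive: yes — every two-step R-path is closed by a direct edge.
So R is a preorder.

Yes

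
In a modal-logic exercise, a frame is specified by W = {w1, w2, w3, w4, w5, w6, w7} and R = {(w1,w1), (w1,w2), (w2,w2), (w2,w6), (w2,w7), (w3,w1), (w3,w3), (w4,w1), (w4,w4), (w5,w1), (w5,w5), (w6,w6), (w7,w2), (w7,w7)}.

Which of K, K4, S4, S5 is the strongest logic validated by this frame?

Transitive (axiom 4): no — w1 R w2 and w2 R w6, but not w1 R w6.
Reflexive (axiom T): yes — every world is R-related to itself.
Euclidean (axiom 5): no — w2 R w6 and w2 R w7, but not w6 R w7.
So F validates K; K4 would additionally require R to be transitive. The strongest is K.

K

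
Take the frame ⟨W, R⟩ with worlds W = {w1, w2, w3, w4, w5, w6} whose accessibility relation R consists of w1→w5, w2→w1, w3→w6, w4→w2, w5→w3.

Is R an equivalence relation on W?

No

Reflexive: no — w1 is not related to itself.
Symmetric: no — w1 R w5 but not w5 R w1.
Transitive: no — w1 R w5 and w5 R w3, but not w1 R w3.
So R is not an equivalence relation.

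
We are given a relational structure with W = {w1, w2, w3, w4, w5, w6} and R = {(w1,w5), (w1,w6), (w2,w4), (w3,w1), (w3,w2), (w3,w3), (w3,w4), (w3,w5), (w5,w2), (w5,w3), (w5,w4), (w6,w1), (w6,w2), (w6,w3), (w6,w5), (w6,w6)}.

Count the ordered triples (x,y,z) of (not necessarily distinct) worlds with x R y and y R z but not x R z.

Enumerating: (w1,w5,w2), (w1,w5,w3), (w1,w5,w4), (w1,w6,w1), (w1,w6,w2), (w1,w6,w3), (w3,w1,w6), (w5,w3,w1), (w5,w3,w5), (w6,w2,w4), (w6,w3,w4), (w6,w5,w4).

12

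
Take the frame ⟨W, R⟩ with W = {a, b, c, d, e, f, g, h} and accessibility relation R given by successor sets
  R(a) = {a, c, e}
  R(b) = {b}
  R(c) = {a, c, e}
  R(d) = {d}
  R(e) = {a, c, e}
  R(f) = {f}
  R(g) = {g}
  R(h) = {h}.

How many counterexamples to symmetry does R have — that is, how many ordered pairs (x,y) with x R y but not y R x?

0

R is symmetric; there are no such tuples.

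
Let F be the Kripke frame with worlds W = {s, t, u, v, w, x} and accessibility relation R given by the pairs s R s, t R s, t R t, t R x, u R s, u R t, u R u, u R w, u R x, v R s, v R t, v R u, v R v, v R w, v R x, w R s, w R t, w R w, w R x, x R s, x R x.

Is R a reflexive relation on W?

Yes

Reflexive: yes — every world is R-related to itself.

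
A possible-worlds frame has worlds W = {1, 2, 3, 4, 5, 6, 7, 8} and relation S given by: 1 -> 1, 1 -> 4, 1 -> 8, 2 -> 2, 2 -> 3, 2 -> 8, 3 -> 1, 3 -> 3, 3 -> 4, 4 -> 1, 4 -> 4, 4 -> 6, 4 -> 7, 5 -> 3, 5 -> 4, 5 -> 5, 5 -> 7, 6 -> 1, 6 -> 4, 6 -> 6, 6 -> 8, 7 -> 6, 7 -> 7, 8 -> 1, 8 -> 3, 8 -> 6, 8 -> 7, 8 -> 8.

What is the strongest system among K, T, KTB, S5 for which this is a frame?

Reflexive (axiom T): yes — every world is S-related to itself.
Symmetric (axiom B): no — 2 S 3 but not 3 S 2.
Euclidean (axiom 5): no — 1 S 4 and 1 S 8, but not 4 S 8.
So F validates K, T; KTB would additionally require S to be symmetric. The strongest is T.

T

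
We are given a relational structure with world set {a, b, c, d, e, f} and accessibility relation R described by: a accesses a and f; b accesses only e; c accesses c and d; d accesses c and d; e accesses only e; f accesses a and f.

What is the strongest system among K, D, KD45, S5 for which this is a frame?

KD45

Serial (axiom D): yes — every world has a successor (e.g. a R a).
Euclidean (axiom 5): yes — any two successors of a common world are R-related.
Transitive (axiom 4): yes — every two-step R-path is closed by a direct edge.
Reflexive (axiom T): no — b is not related to itself.
So F validates K, D, KD45; S5 would additionally require R to be reflexive. The strongest is KD45.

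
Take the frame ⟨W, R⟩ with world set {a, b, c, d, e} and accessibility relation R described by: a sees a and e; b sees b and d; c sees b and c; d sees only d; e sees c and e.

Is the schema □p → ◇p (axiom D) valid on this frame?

Axiom D corresponds to the accessibility relation being serial.
Serial: yes — every world has a successor (e.g. a R a).

Yes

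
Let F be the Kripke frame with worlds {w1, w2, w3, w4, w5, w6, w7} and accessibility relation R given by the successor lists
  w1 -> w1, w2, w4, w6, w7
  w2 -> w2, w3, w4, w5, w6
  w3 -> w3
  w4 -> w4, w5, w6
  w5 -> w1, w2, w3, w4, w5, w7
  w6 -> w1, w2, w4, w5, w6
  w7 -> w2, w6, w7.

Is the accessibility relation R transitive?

No

Transitive: no — w1 R w2 and w2 R w3, but not w1 R w3.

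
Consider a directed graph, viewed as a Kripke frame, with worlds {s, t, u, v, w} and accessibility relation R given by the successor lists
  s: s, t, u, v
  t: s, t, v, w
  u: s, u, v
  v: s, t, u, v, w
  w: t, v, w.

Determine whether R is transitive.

Transitive: no — s R t and t R w, but not s R w.

No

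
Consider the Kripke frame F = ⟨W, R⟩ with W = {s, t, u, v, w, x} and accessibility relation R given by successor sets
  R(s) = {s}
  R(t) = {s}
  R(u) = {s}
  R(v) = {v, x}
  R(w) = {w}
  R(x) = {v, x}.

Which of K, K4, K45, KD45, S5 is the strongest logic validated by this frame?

KD45

Transitive (axiom 4): yes — every two-step R-path is closed by a direct edge.
Euclidean (axiom 5): yes — any two successors of a common world are R-related.
Serial (axiom D): yes — every world has a successor (e.g. s R s).
Reflexive (axiom T): no — t is not related to itself.
So F validates K, K4, K45, KD45; S5 would additionally require R to be reflexive. The strongest is KD45.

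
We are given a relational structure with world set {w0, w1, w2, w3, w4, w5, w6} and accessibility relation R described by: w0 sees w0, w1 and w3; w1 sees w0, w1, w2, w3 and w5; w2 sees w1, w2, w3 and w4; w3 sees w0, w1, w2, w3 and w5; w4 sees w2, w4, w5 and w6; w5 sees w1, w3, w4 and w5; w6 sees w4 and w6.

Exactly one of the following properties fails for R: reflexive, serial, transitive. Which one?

transitive

Reflexive: yes — every world is R-related to itself.
Serial: yes — every world has a successor (e.g. w0 R w0).
Transitive: no — w0 R w1 and w1 R w2, but not w0 R w2.
Only transitive fails.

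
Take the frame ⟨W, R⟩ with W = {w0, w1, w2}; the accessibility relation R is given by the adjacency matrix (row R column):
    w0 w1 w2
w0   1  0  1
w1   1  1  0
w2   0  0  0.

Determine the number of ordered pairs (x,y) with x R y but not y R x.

2

Enumerating: (w0,w2), (w1,w0).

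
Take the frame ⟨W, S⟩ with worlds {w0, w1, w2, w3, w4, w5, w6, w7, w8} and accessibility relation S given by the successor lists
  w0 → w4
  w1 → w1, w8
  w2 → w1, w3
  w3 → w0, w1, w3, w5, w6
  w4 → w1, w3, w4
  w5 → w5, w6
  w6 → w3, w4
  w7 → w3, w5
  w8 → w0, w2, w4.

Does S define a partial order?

Reflexive: no — w0 is not related to itself.
Transitive: no — w0 S w4 and w4 S w1, but not w0 S w1.
Antisymmetric: no — w3 S w6 and w6 S w3 with w3 ≠ w6.
So S is not a partial order.

No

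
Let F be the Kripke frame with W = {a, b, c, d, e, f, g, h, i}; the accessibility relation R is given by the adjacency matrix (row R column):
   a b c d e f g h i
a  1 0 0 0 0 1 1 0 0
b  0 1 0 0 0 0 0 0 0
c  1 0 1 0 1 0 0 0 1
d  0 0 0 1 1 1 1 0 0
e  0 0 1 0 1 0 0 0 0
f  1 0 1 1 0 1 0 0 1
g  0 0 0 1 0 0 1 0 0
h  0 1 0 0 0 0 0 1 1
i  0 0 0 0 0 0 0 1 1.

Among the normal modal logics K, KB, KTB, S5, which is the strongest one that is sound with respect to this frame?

K

Symmetric (axiom B): no — a R g but not g R a.
Reflexive (axiom T): yes — every world is R-related to itself.
Euclidean (axiom 5): no — a R f and a R g, but not f R g.
So F validates K; KB would additionally require R to be symmetric. The strongest is K.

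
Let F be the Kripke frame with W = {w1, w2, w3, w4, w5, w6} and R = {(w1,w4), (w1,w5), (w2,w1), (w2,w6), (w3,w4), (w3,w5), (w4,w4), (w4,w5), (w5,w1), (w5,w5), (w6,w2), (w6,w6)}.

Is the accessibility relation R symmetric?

No

Symmetric: no — w1 R w4 but not w4 R w1.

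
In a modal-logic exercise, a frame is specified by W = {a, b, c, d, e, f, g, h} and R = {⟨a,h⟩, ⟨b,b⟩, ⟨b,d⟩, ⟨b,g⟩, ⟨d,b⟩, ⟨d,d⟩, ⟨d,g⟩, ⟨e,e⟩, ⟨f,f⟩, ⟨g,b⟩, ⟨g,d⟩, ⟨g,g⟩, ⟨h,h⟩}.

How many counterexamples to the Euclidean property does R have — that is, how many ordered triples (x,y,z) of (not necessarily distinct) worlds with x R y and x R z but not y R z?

0

R is Euclidean; there are no such tuples.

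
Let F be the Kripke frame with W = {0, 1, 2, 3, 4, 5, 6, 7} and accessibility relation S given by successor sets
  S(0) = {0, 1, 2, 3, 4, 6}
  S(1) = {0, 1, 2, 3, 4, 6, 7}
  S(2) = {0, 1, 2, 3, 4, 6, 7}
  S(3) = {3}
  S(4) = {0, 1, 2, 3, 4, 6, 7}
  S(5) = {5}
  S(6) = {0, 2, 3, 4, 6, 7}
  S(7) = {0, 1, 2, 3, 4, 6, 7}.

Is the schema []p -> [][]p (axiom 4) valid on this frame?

No

The schema 4 characterises exactly the transitive frames.
Transitive: no — 0 S 1 and 1 S 7, but not 0 S 7.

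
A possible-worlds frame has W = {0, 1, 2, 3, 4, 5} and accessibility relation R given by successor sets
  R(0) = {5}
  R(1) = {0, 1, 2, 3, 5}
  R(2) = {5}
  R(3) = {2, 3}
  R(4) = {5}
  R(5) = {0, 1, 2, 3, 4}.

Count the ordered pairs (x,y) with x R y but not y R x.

5

Enumerating: (1,0), (1,2), (1,3), (3,2), (5,3).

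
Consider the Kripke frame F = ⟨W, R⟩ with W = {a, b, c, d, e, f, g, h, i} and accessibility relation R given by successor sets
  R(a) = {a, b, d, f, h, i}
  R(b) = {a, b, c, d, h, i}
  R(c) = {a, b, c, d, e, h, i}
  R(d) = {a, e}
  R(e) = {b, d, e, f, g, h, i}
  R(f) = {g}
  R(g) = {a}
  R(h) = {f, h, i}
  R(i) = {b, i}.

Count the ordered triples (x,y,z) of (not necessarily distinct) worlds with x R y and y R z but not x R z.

Enumerating: (a,b,c), (a,d,e), (a,f,g), (b,a,f), (b,c,e), (b,d,e), (b,h,f), (c,a,f), (c,e,f), (c,e,g), (c,h,f), (d,a,b), … and 26 more.
Total: 38.

38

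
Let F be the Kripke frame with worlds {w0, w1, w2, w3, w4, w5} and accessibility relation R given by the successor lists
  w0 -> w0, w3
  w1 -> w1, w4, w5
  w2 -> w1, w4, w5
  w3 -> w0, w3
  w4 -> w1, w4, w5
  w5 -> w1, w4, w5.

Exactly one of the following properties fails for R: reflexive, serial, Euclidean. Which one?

Reflexive: no — w2 is not related to itself.
Serial: yes — every world has a successor (e.g. w0 R w0).
Euclidean: yes — any two successors of a common world are R-related.
Only reflexive fails.

reflexive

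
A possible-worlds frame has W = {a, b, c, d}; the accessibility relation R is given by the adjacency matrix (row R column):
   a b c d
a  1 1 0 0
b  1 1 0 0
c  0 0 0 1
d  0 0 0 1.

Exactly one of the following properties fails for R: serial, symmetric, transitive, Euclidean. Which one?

symmetric

Serial: yes — every world has a successor (e.g. a R a).
Symmetric: no — c R d but not d R c.
Transitive: yes — every two-step R-path is closed by a direct edge.
Euclidean: yes — any two successors of a common world are R-related.
Only symmetric fails.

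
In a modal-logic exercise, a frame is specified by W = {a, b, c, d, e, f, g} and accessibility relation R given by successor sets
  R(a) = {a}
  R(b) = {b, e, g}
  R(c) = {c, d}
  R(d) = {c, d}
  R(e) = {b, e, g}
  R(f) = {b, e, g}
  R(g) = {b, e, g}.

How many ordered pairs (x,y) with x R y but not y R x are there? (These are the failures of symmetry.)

3

Enumerating: (f,b), (f,e), (f,g).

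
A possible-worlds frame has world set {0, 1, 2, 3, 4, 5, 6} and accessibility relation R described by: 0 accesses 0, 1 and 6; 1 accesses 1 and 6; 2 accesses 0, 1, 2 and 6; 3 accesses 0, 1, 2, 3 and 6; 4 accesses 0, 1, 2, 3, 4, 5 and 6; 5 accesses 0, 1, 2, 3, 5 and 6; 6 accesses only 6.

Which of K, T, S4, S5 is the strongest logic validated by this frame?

S4

Reflexive (axiom T): yes — every world is R-related to itself.
Transitive (axiom 4): yes — every two-step R-path is closed by a direct edge.
Euclidean (axiom 5): no — 0 R 6 and 0 R 1, but not 6 R 1.
So F validates K, T, S4; S5 would additionally require R to be Euclidean. The strongest is S4.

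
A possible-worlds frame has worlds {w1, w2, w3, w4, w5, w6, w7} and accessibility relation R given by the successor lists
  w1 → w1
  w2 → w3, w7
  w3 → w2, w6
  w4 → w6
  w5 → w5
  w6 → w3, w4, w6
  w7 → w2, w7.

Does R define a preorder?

Reflexive: no — w2 is not related to itself.
Transitive: no — w2 R w3 and w3 R w6, but not w2 R w6.
So R is not a preorder.

No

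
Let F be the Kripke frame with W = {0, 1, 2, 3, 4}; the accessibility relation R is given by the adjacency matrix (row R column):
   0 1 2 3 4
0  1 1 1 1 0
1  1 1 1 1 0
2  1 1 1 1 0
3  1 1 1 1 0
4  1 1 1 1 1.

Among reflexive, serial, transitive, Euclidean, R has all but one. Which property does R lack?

Euclidean

Reflexive: yes — every world is R-related to itself.
Serial: yes — every world has a successor (e.g. 0 R 0).
Transitive: yes — every two-step R-path is closed by a direct edge.
Euclidean: no — 4 R 0 and 4 R 4, but not 0 R 4.
Only Euclidean fails.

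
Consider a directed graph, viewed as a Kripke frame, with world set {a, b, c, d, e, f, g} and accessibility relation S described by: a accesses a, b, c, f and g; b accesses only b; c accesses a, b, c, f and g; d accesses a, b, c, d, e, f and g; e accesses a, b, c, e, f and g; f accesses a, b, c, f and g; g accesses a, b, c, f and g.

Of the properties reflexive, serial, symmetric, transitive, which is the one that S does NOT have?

symmetric

Reflexive: yes — every world is S-related to itself.
Serial: yes — every world has a successor (e.g. a S a).
Symmetric: no — a S b but not b S a.
Transitive: yes — every two-step S-path is closed by a direct edge.
Only symmetric fails.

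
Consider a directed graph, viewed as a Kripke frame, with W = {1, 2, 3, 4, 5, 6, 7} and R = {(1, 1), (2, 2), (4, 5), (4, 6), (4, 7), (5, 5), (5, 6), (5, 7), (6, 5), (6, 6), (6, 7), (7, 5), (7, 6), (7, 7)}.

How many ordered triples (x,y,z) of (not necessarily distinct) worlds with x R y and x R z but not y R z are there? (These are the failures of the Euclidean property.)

0

R is Euclidean; there are no such tuples.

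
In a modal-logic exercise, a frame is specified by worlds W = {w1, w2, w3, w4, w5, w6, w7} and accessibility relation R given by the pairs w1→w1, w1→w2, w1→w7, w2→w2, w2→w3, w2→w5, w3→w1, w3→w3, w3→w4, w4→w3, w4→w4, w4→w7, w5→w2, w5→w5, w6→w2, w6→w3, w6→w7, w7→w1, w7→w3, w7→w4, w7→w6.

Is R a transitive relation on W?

Transitive: no — w1 R w2 and w2 R w3, but not w1 R w3.

No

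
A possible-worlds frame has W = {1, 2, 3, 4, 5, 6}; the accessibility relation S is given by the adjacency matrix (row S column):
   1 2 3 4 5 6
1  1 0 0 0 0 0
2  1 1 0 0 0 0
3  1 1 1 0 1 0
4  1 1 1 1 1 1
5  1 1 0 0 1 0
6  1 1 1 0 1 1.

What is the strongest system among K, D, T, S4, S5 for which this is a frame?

S4

Serial (axiom D): yes — every world has a successor (e.g. 1 S 1).
Reflexive (axiom T): yes — every world is S-related to itself.
Transitive (axiom 4): yes — every two-step S-path is closed by a direct edge.
Euclidean (axiom 5): no — 3 S 1 and 3 S 2, but not 1 S 2.
So F validates K, D, T, S4; S5 would additionally require S to be Euclidean. The strongest is S4.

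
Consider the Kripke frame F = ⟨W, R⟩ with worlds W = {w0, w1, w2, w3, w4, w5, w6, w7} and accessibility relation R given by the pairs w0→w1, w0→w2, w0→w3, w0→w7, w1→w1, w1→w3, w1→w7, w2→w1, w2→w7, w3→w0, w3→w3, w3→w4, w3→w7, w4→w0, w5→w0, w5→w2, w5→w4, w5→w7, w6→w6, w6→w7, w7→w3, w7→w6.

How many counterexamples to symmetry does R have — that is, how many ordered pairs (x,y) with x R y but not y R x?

13

Enumerating: (w0,w1), (w0,w2), (w0,w7), (w1,w3), (w1,w7), (w2,w1), (w2,w7), (w3,w4), (w4,w0), (w5,w0), (w5,w2), (w5,w4), (w5,w7).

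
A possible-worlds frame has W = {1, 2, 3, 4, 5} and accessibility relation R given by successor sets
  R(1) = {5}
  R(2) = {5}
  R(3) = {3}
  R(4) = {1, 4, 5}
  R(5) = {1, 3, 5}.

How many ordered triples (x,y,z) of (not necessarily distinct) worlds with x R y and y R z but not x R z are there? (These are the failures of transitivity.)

5

Enumerating: (1,5,1), (1,5,3), (2,5,1), (2,5,3), (4,5,3).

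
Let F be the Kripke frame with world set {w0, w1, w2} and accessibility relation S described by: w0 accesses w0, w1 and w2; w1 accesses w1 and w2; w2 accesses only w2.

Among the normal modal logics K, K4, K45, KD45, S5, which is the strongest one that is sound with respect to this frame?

Transitive (axiom 4): yes — every two-step S-path is closed by a direct edge.
Euclidean (axiom 5): no — w0 S w2 and w0 S w1, but not w2 S w1.
Serial (axiom D): yes — every world has a successor (e.g. w0 S w0).
Reflexive (axiom T): yes — every world is S-related to itself.
So F validates K, K4; K45 would additionally require S to be Euclidean. The strongest is K4.

K4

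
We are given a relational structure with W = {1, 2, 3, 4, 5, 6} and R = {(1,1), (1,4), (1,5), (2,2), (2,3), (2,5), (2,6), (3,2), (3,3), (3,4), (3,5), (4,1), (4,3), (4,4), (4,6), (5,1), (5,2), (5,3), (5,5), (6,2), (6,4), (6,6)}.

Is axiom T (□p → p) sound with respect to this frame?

By correspondence theory, T is valid on a frame iff R is reflexive.
Reflexive: yes — every world is R-related to itself.

Yes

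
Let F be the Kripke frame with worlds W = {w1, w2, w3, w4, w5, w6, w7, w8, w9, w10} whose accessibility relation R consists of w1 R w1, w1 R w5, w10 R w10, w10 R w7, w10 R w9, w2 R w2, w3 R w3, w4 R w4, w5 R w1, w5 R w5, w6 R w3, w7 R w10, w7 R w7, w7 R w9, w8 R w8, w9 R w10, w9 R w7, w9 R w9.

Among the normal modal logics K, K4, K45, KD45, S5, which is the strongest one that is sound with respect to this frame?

KD45

Transitive (axiom 4): yes — every two-step R-path is closed by a direct edge.
Euclidean (axiom 5): yes — any two successors of a common world are R-related.
Serial (axiom D): yes — every world has a successor (e.g. w1 R w1).
Reflexive (axiom T): no — w6 is not related to itself.
So F validates K, K4, K45, KD45; S5 would additionally require R to be reflexive. The strongest is KD45.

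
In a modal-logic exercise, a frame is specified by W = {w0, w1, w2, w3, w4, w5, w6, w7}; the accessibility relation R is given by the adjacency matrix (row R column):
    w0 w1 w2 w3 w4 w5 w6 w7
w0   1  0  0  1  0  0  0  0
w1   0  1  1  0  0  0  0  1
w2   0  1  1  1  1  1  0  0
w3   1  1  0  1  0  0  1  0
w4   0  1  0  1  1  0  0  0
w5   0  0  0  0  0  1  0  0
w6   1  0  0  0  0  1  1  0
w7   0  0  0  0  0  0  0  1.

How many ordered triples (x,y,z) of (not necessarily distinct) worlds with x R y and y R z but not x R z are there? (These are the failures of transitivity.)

Enumerating: (w0,w3,w1), (w0,w3,w6), (w1,w2,w3), (w1,w2,w4), (w1,w2,w5), (w2,w1,w7), (w2,w3,w0), (w2,w3,w6), (w3,w1,w2), (w3,w1,w7), (w3,w6,w5), (w4,w1,w2), (w4,w1,w7), (w4,w3,w0), (w4,w3,w6), (w6,w0,w3).

16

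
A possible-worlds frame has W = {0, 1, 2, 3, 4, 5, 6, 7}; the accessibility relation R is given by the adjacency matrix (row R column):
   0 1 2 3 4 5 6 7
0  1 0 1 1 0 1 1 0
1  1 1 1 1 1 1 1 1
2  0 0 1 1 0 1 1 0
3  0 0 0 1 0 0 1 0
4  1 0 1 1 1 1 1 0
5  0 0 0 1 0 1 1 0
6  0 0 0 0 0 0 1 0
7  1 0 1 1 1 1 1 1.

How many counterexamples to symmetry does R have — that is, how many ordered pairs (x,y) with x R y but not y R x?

28

Enumerating: (0,2), (0,3), (0,5), (0,6), (1,0), (1,2), (1,3), (1,4), (1,5), (1,6), (1,7), (2,3), … and 16 more.
Total: 28.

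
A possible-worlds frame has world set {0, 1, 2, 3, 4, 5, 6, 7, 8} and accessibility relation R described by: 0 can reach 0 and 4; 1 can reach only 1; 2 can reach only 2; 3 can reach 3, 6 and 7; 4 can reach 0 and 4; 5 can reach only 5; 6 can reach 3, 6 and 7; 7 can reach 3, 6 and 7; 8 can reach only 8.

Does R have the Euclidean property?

Yes

Euclidean: yes — any two successors of a common world are R-related.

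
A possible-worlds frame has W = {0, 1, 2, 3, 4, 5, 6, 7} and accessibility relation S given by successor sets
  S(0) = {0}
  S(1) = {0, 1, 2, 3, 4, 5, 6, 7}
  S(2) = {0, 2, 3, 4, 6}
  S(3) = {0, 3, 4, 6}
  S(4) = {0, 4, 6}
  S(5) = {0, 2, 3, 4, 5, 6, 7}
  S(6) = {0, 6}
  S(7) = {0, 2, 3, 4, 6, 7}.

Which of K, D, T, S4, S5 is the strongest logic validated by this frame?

S4

Serial (axiom D): yes — every world has a successor (e.g. 0 S 0).
Reflexive (axiom T): yes — every world is S-related to itself.
Transitive (axiom 4): yes — every two-step S-path is closed by a direct edge.
Euclidean (axiom 5): no — 1 S 0 and 1 S 2, but not 0 S 2.
So F validates K, D, T, S4; S5 would additionally require S to be Euclidean. The strongest is S4.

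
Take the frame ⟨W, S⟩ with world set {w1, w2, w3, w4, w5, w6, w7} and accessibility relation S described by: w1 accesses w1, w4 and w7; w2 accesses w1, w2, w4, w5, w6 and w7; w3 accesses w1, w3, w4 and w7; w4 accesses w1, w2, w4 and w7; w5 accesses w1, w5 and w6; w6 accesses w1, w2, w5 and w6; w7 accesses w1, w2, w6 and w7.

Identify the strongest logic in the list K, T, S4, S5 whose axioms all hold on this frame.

Reflexive (axiom T): yes — every world is S-related to itself.
Transitive (axiom 4): no — w1 S w4 and w4 S w2, but not w1 S w2.
Euclidean (axiom 5): no — w1 S w7 and w1 S w4, but not w7 S w4.
So F validates K, T; S4 would additionally require S to be transitive. The strongest is T.

T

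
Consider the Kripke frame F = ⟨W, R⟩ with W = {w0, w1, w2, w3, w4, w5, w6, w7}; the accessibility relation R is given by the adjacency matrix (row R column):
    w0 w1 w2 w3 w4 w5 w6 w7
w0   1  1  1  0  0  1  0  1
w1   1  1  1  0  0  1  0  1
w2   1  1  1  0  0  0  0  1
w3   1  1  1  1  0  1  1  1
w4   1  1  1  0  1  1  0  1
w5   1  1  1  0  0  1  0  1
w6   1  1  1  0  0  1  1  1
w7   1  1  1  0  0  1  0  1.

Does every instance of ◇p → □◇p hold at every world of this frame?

Axiom 5 corresponds to the accessibility relation being Euclidean.
Euclidean: no — w0 R w2 and w0 R w5, but not w2 R w5.

No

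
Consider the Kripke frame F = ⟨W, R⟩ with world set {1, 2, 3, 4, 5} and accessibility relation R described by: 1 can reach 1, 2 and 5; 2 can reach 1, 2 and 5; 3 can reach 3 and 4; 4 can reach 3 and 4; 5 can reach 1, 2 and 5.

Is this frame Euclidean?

Euclidean: yes — any two successors of a common world are R-related.

Yes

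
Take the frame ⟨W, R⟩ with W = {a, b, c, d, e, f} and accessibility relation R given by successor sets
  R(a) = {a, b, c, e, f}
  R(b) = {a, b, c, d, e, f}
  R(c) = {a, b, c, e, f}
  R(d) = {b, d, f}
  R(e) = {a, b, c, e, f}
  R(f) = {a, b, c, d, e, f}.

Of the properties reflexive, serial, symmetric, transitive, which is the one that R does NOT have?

transitive

Reflexive: yes — every world is R-related to itself.
Serial: yes — every world has a successor (e.g. a R a).
Symmetric: yes — every pair in R has its reverse in R.
Transitive: no — a R b and b R d, but not a R d.
Only transitive fails.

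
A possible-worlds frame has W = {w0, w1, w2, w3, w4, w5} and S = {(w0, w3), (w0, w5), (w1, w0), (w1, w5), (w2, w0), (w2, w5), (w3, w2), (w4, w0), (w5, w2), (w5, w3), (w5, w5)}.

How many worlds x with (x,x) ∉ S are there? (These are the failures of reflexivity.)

Enumerating: w0, w1, w2, w3, w4.

5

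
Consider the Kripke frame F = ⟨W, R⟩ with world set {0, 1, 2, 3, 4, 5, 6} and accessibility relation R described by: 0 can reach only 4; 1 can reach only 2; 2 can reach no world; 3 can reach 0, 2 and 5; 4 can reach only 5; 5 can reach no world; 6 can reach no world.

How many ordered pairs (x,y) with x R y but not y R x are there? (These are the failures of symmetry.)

Enumerating: (0,4), (1,2), (3,0), (3,2), (3,5), (4,5).

6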